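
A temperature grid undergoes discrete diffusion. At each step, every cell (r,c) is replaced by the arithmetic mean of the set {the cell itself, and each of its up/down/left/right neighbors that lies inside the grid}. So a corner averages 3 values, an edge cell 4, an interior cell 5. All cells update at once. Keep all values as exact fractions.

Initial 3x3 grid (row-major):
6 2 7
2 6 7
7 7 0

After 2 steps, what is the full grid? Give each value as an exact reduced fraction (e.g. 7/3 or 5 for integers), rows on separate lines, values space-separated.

After step 1:
  10/3 21/4 16/3
  21/4 24/5 5
  16/3 5 14/3
After step 2:
  83/18 1123/240 187/36
  1123/240 253/50 99/20
  187/36 99/20 44/9

Answer: 83/18 1123/240 187/36
1123/240 253/50 99/20
187/36 99/20 44/9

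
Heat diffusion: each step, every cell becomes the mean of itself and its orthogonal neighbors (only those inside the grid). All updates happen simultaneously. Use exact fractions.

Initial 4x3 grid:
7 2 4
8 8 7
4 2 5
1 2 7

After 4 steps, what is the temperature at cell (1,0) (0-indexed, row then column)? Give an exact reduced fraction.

Answer: 271663/54000

Derivation:
Step 1: cell (1,0) = 27/4
Step 2: cell (1,0) = 647/120
Step 3: cell (1,0) = 18953/3600
Step 4: cell (1,0) = 271663/54000
Full grid after step 4:
  699287/129600 1530101/288000 686437/129600
  271663/54000 614809/120000 1096277/216000
  238433/54000 269267/60000 1015357/216000
  125953/32400 292379/72000 276931/64800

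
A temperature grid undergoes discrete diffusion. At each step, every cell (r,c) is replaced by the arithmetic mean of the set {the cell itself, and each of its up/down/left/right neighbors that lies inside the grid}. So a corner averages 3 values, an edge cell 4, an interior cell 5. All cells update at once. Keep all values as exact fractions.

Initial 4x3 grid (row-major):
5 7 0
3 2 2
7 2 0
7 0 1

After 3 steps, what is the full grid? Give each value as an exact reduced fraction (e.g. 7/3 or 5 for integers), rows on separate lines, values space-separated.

Answer: 163/40 2651/800 221/80
1151/300 6279/2000 5183/2400
13517/3600 5279/2000 13409/7200
3731/1080 6323/2400 3587/2160

Derivation:
After step 1:
  5 7/2 3
  17/4 16/5 1
  19/4 11/5 5/4
  14/3 5/2 1/3
After step 2:
  17/4 147/40 5/2
  43/10 283/100 169/80
  119/30 139/50 287/240
  143/36 97/40 49/36
After step 3:
  163/40 2651/800 221/80
  1151/300 6279/2000 5183/2400
  13517/3600 5279/2000 13409/7200
  3731/1080 6323/2400 3587/2160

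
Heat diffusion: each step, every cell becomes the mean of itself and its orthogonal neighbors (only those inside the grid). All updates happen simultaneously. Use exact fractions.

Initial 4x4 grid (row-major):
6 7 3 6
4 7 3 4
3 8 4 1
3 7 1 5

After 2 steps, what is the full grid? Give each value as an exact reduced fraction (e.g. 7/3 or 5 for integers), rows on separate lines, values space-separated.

Answer: 197/36 659/120 571/120 151/36
629/120 531/100 433/100 233/60
589/120 97/20 423/100 191/60
163/36 287/60 221/60 121/36

Derivation:
After step 1:
  17/3 23/4 19/4 13/3
  5 29/5 21/5 7/2
  9/2 29/5 17/5 7/2
  13/3 19/4 17/4 7/3
After step 2:
  197/36 659/120 571/120 151/36
  629/120 531/100 433/100 233/60
  589/120 97/20 423/100 191/60
  163/36 287/60 221/60 121/36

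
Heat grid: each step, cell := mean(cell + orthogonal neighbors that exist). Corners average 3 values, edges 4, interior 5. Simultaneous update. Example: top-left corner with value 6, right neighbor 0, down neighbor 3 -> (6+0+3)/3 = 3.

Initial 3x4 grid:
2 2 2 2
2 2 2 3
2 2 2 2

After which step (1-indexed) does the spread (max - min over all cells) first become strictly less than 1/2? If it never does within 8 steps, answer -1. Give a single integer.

Answer: 1

Derivation:
Step 1: max=7/3, min=2, spread=1/3
  -> spread < 1/2 first at step 1
Step 2: max=547/240, min=2, spread=67/240
Step 3: max=4757/2160, min=2, spread=437/2160
Step 4: max=1885531/864000, min=2009/1000, spread=29951/172800
Step 5: max=16767821/7776000, min=6829/3375, spread=206761/1555200
Step 6: max=6676995571/3110400000, min=10965671/5400000, spread=14430763/124416000
Step 7: max=398355741689/186624000000, min=881652727/432000000, spread=139854109/1492992000
Step 8: max=23817351890251/11197440000000, min=79611228977/38880000000, spread=7114543559/89579520000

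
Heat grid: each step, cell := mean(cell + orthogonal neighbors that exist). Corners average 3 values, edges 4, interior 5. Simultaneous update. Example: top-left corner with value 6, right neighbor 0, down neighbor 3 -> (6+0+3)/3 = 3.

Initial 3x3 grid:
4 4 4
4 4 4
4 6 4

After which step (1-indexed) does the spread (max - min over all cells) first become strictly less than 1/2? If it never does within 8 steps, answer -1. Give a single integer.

Step 1: max=14/3, min=4, spread=2/3
Step 2: max=547/120, min=4, spread=67/120
Step 3: max=4757/1080, min=407/100, spread=1807/5400
  -> spread < 1/2 first at step 3
Step 4: max=1885963/432000, min=11161/2700, spread=33401/144000
Step 5: max=16781933/3888000, min=1123391/270000, spread=3025513/19440000
Step 6: max=6685726867/1555200000, min=60355949/14400000, spread=53531/497664
Step 7: max=399280925849/93312000000, min=16343116051/3888000000, spread=450953/5971968
Step 8: max=23903783560603/5598720000000, min=1967248610519/466560000000, spread=3799043/71663616

Answer: 3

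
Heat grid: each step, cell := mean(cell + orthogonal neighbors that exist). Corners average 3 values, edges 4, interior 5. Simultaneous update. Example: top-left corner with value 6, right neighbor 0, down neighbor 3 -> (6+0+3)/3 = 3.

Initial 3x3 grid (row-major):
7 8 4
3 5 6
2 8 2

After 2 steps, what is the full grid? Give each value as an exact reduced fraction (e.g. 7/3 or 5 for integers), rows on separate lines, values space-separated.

After step 1:
  6 6 6
  17/4 6 17/4
  13/3 17/4 16/3
After step 2:
  65/12 6 65/12
  247/48 99/20 259/48
  77/18 239/48 83/18

Answer: 65/12 6 65/12
247/48 99/20 259/48
77/18 239/48 83/18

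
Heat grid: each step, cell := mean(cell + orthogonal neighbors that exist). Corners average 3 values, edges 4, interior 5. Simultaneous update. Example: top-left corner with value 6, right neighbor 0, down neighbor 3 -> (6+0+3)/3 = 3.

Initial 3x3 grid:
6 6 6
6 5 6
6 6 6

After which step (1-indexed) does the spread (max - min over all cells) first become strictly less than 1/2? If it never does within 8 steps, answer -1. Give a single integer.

Step 1: max=6, min=23/4, spread=1/4
  -> spread < 1/2 first at step 1
Step 2: max=471/80, min=144/25, spread=51/400
Step 3: max=2113/360, min=27977/4800, spread=589/14400
Step 4: max=1686919/288000, min=175057/30000, spread=31859/1440000
Step 5: max=10535279/1800000, min=100988393/17280000, spread=751427/86400000
Step 6: max=6065736871/1036800000, min=631365313/108000000, spread=23149331/5184000000
Step 7: max=37905068111/6480000000, min=363765345737/62208000000, spread=616540643/311040000000
Step 8: max=21830947991239/3732480000000, min=2273687546017/388800000000, spread=17737747379/18662400000000

Answer: 1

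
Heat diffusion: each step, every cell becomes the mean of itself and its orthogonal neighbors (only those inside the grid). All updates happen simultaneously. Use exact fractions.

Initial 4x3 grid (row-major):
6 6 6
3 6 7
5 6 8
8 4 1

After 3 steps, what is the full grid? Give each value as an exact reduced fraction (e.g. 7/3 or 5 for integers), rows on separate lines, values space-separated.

Answer: 1961/360 5233/900 13061/2160
2193/400 33977/6000 42899/7200
2419/450 5497/1000 39479/7200
11473/2160 24881/4800 2807/540

Derivation:
After step 1:
  5 6 19/3
  5 28/5 27/4
  11/2 29/5 11/2
  17/3 19/4 13/3
After step 2:
  16/3 86/15 229/36
  211/40 583/100 1451/240
  659/120 543/100 1343/240
  191/36 411/80 175/36
After step 3:
  1961/360 5233/900 13061/2160
  2193/400 33977/6000 42899/7200
  2419/450 5497/1000 39479/7200
  11473/2160 24881/4800 2807/540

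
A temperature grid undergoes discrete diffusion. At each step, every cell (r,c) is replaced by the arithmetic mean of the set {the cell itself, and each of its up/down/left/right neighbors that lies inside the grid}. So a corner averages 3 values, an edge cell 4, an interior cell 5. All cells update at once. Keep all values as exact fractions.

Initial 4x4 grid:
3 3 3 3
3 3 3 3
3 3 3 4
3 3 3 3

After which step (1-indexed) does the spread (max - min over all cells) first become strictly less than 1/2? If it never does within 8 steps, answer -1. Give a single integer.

Step 1: max=10/3, min=3, spread=1/3
  -> spread < 1/2 first at step 1
Step 2: max=391/120, min=3, spread=31/120
Step 3: max=3451/1080, min=3, spread=211/1080
Step 4: max=340843/108000, min=3, spread=16843/108000
Step 5: max=3054643/972000, min=27079/9000, spread=130111/972000
Step 6: max=91122367/29160000, min=1627159/540000, spread=3255781/29160000
Step 7: max=2724753691/874800000, min=1631107/540000, spread=82360351/874800000
Step 8: max=81483316891/26244000000, min=294106441/97200000, spread=2074577821/26244000000

Answer: 1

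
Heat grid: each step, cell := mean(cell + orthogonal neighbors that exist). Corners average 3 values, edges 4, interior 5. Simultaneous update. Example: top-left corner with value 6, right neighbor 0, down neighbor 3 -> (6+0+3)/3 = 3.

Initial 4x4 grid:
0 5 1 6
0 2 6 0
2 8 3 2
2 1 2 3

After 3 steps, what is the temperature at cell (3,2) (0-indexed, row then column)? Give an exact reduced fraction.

Step 1: cell (3,2) = 9/4
Step 2: cell (3,2) = 361/120
Step 3: cell (3,2) = 1193/450
Full grid after step 3:
  2561/1080 4507/1800 5897/1800 793/270
  7919/3600 9269/3000 4349/1500 5747/1800
  9803/3600 8249/3000 4847/1500 4757/1800
  2681/1080 2657/900 1193/450 739/270

Answer: 1193/450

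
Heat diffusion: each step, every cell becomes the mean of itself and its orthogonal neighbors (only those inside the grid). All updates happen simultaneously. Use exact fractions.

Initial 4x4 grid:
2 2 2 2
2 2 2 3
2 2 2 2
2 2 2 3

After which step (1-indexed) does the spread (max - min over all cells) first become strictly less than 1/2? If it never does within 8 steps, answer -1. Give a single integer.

Step 1: max=5/2, min=2, spread=1/2
Step 2: max=85/36, min=2, spread=13/36
  -> spread < 1/2 first at step 2
Step 3: max=16457/7200, min=2, spread=2057/7200
Step 4: max=4546/2025, min=2009/1000, spread=19111/81000
Step 5: max=14345669/6480000, min=6829/3375, spread=1233989/6480000
Step 6: max=32012321/14580000, min=4393981/2160000, spread=9411797/58320000
Step 7: max=190577131/87480000, min=795499/388800, spread=362183/2733750
Step 8: max=28443563093/13122000000, min=19977029863/9720000000, spread=29491455559/262440000000

Answer: 2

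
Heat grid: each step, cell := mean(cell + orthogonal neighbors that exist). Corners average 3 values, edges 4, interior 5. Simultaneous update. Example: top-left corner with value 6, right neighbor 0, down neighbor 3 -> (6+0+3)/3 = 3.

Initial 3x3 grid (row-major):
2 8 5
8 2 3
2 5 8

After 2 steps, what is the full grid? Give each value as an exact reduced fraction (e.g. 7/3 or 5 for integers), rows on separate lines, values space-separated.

After step 1:
  6 17/4 16/3
  7/2 26/5 9/2
  5 17/4 16/3
After step 2:
  55/12 1247/240 169/36
  197/40 217/50 611/120
  17/4 1187/240 169/36

Answer: 55/12 1247/240 169/36
197/40 217/50 611/120
17/4 1187/240 169/36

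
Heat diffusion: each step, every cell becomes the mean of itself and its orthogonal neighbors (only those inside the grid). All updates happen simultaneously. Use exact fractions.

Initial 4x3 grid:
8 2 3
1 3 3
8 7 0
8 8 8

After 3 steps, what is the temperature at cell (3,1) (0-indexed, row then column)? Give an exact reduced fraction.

Step 1: cell (3,1) = 31/4
Step 2: cell (3,1) = 1577/240
Step 3: cell (3,1) = 90043/14400
Full grid after step 3:
  2173/540 13057/3600 6847/2160
  8401/1800 24317/6000 25879/7200
  6929/1200 15721/3000 33599/7200
  4769/720 90043/14400 6031/1080

Answer: 90043/14400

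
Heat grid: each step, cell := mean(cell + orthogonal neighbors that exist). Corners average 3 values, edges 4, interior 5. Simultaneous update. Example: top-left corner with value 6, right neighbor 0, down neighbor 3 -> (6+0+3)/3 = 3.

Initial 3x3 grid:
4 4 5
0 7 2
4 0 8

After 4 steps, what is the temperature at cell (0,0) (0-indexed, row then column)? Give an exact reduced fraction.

Answer: 469697/129600

Derivation:
Step 1: cell (0,0) = 8/3
Step 2: cell (0,0) = 137/36
Step 3: cell (0,0) = 7111/2160
Step 4: cell (0,0) = 469697/129600
Full grid after step 4:
  469697/129600 799331/216000 268111/64800
  948983/288000 114799/30000 62131/16000
  221111/64800 3011449/864000 513547/129600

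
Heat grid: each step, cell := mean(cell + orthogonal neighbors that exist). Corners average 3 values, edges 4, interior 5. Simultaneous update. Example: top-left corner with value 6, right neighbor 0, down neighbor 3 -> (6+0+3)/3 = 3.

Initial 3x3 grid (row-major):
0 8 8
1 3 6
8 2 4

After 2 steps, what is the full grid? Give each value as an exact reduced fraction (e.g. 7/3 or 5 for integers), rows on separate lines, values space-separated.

After step 1:
  3 19/4 22/3
  3 4 21/4
  11/3 17/4 4
After step 2:
  43/12 229/48 52/9
  41/12 17/4 247/48
  131/36 191/48 9/2

Answer: 43/12 229/48 52/9
41/12 17/4 247/48
131/36 191/48 9/2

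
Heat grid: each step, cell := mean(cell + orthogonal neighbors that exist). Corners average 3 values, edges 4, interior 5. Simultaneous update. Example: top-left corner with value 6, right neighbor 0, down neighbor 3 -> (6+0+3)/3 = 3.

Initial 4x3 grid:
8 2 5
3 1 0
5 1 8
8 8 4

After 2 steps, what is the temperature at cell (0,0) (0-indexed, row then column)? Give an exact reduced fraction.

Answer: 151/36

Derivation:
Step 1: cell (0,0) = 13/3
Step 2: cell (0,0) = 151/36
Full grid after step 2:
  151/36 181/60 59/18
  427/120 71/20 629/240
  201/40 15/4 1081/240
  11/2 1411/240 91/18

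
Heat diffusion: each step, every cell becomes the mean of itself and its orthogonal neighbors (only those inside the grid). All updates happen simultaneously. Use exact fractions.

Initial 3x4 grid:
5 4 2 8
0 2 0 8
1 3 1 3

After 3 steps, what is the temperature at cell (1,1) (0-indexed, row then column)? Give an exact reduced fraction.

Step 1: cell (1,1) = 9/5
Step 2: cell (1,1) = 57/25
Step 3: cell (1,1) = 14087/6000
Full grid after step 3:
  1841/720 2351/800 2871/800 517/120
  3941/1800 14087/6000 793/250 6187/1600
  1939/1080 3671/1800 3169/1200 829/240

Answer: 14087/6000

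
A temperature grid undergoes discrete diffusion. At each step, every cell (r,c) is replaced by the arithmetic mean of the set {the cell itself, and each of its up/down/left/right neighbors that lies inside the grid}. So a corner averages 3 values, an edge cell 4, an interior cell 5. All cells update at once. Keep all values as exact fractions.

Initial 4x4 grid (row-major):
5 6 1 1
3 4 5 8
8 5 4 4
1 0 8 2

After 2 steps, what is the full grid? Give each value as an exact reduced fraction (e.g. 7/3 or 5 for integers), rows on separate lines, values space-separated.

Answer: 41/9 991/240 899/240 133/36
1111/240 111/25 439/100 251/60
329/80 87/20 109/25 283/60
43/12 71/20 253/60 38/9

Derivation:
After step 1:
  14/3 4 13/4 10/3
  5 23/5 22/5 9/2
  17/4 21/5 26/5 9/2
  3 7/2 7/2 14/3
After step 2:
  41/9 991/240 899/240 133/36
  1111/240 111/25 439/100 251/60
  329/80 87/20 109/25 283/60
  43/12 71/20 253/60 38/9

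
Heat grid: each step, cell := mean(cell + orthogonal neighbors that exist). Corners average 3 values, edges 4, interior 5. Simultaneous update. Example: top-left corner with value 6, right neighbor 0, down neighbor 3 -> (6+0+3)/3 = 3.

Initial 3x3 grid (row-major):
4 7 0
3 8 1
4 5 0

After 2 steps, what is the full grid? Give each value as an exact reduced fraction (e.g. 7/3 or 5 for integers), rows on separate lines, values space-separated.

After step 1:
  14/3 19/4 8/3
  19/4 24/5 9/4
  4 17/4 2
After step 2:
  85/18 1013/240 29/9
  1093/240 104/25 703/240
  13/3 301/80 17/6

Answer: 85/18 1013/240 29/9
1093/240 104/25 703/240
13/3 301/80 17/6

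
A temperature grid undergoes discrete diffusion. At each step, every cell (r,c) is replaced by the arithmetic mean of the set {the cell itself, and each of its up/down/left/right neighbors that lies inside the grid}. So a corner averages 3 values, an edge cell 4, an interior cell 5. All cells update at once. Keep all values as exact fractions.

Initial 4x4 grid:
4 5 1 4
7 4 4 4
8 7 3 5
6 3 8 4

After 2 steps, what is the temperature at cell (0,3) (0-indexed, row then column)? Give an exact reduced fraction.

Answer: 43/12

Derivation:
Step 1: cell (0,3) = 3
Step 2: cell (0,3) = 43/12
Full grid after step 2:
  175/36 133/30 33/10 43/12
  1409/240 457/100 87/20 289/80
  281/48 144/25 221/50 1159/240
  56/9 127/24 647/120 85/18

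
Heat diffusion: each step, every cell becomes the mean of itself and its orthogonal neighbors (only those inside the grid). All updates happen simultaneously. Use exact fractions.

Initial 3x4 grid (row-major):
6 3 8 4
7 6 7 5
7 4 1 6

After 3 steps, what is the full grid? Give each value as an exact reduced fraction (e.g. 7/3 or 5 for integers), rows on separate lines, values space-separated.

Answer: 12359/2160 40403/7200 39403/7200 11719/2160
41123/7200 32609/6000 31309/6000 37123/7200
221/40 6263/1200 368/75 1729/360

Derivation:
After step 1:
  16/3 23/4 11/2 17/3
  13/2 27/5 27/5 11/2
  6 9/2 9/2 4
After step 2:
  211/36 1319/240 1339/240 50/9
  697/120 551/100 263/50 617/120
  17/3 51/10 23/5 14/3
After step 3:
  12359/2160 40403/7200 39403/7200 11719/2160
  41123/7200 32609/6000 31309/6000 37123/7200
  221/40 6263/1200 368/75 1729/360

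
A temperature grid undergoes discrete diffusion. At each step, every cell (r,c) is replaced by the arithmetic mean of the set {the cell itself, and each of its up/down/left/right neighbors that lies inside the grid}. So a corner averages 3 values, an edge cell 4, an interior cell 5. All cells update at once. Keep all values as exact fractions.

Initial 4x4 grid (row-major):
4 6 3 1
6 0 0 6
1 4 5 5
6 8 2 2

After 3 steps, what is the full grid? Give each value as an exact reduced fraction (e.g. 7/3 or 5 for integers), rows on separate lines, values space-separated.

Answer: 8087/2160 24191/7200 22367/7200 6713/2160
13213/3600 20837/6000 19331/6000 5723/1800
983/240 7601/2000 7099/2000 721/200
1049/240 677/160 9547/2400 2689/720

Derivation:
After step 1:
  16/3 13/4 5/2 10/3
  11/4 16/5 14/5 3
  17/4 18/5 16/5 9/2
  5 5 17/4 3
After step 2:
  34/9 857/240 713/240 53/18
  233/60 78/25 147/50 409/120
  39/10 77/20 367/100 137/40
  19/4 357/80 309/80 47/12
After step 3:
  8087/2160 24191/7200 22367/7200 6713/2160
  13213/3600 20837/6000 19331/6000 5723/1800
  983/240 7601/2000 7099/2000 721/200
  1049/240 677/160 9547/2400 2689/720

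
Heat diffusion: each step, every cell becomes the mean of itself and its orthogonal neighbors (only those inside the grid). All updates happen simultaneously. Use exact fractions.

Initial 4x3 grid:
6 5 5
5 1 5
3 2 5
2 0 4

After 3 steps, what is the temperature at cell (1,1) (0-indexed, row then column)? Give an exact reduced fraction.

Answer: 5741/1500

Derivation:
Step 1: cell (1,1) = 18/5
Step 2: cell (1,1) = 89/25
Step 3: cell (1,1) = 5741/1500
Full grid after step 3:
  581/135 61081/14400 1049/240
  26243/7200 5741/1500 1157/300
  21163/7200 17629/6000 1341/400
  5107/2160 9359/3600 511/180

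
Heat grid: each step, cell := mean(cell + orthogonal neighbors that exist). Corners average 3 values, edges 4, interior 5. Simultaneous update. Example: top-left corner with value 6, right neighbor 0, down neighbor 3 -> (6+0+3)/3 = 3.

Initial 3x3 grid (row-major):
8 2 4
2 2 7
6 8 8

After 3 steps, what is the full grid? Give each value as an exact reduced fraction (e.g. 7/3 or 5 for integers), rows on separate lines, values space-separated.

After step 1:
  4 4 13/3
  9/2 21/5 21/4
  16/3 6 23/3
After step 2:
  25/6 62/15 163/36
  541/120 479/100 429/80
  95/18 29/5 227/36
After step 3:
  1537/360 991/225 10097/2160
  33737/7200 29513/6000 25183/4800
  5611/1080 1663/300 12577/2160

Answer: 1537/360 991/225 10097/2160
33737/7200 29513/6000 25183/4800
5611/1080 1663/300 12577/2160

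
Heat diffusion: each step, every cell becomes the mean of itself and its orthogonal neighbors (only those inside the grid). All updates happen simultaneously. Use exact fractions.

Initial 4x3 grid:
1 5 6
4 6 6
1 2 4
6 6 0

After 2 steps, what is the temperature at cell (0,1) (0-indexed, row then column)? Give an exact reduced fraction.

Step 1: cell (0,1) = 9/2
Step 2: cell (0,1) = 181/40
Full grid after step 2:
  65/18 181/40 47/9
  851/240 107/25 563/120
  863/240 363/100 469/120
  133/36 449/120 59/18

Answer: 181/40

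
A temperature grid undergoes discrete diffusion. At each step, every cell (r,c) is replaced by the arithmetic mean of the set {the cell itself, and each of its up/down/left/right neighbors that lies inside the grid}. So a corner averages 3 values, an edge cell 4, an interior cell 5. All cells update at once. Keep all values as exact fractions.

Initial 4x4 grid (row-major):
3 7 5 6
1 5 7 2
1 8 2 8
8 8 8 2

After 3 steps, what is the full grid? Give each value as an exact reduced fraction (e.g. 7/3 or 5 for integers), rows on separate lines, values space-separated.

Answer: 9301/2160 32791/7200 38159/7200 5341/1080
7459/1800 6047/1200 14587/3000 37859/7200
367/72 1903/375 2261/400 11737/2400
733/135 109/18 137/25 4007/720

Derivation:
After step 1:
  11/3 5 25/4 13/3
  5/2 28/5 21/5 23/4
  9/2 24/5 33/5 7/2
  17/3 8 5 6
After step 2:
  67/18 1231/240 1187/240 49/9
  61/15 221/50 142/25 1067/240
  131/30 59/10 241/50 437/80
  109/18 88/15 32/5 29/6
After step 3:
  9301/2160 32791/7200 38159/7200 5341/1080
  7459/1800 6047/1200 14587/3000 37859/7200
  367/72 1903/375 2261/400 11737/2400
  733/135 109/18 137/25 4007/720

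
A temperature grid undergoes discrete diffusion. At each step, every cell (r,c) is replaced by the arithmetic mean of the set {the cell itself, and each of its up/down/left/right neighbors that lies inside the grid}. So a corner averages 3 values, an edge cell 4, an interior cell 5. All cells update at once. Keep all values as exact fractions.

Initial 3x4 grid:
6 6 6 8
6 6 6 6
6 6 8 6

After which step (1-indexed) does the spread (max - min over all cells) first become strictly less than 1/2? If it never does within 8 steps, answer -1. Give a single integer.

Answer: 4

Derivation:
Step 1: max=20/3, min=6, spread=2/3
Step 2: max=787/120, min=6, spread=67/120
Step 3: max=7067/1080, min=145/24, spread=271/540
Step 4: max=420799/64800, min=7321/1200, spread=5093/12960
  -> spread < 1/2 first at step 4
Step 5: max=25139501/3888000, min=662611/108000, spread=257101/777600
Step 6: max=1501333999/233280000, min=19987967/3240000, spread=497603/1866240
Step 7: max=89774837141/13996800000, min=200646113/32400000, spread=123828653/559872000
Step 8: max=5369989884319/839808000000, min=18118295413/2916000000, spread=1215366443/6718464000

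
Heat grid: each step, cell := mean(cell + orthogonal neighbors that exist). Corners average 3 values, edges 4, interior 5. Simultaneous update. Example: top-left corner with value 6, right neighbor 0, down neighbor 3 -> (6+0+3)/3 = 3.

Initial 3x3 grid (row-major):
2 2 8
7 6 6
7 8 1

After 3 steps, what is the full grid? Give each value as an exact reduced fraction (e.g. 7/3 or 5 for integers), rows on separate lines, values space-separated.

After step 1:
  11/3 9/2 16/3
  11/2 29/5 21/4
  22/3 11/2 5
After step 2:
  41/9 193/40 181/36
  223/40 531/100 1283/240
  55/9 709/120 21/4
After step 3:
  673/135 11831/2400 10943/2160
  12931/2400 32357/6000 75361/14400
  3167/540 40643/7200 3961/720

Answer: 673/135 11831/2400 10943/2160
12931/2400 32357/6000 75361/14400
3167/540 40643/7200 3961/720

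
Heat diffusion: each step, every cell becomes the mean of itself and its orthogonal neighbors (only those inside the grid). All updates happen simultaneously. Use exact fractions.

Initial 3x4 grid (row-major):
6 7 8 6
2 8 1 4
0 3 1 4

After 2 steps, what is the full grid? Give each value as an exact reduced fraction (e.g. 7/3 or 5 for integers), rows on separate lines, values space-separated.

Answer: 65/12 439/80 463/80 61/12
223/60 457/100 201/50 343/80
26/9 667/240 253/80 3

Derivation:
After step 1:
  5 29/4 11/2 6
  4 21/5 22/5 15/4
  5/3 3 9/4 3
After step 2:
  65/12 439/80 463/80 61/12
  223/60 457/100 201/50 343/80
  26/9 667/240 253/80 3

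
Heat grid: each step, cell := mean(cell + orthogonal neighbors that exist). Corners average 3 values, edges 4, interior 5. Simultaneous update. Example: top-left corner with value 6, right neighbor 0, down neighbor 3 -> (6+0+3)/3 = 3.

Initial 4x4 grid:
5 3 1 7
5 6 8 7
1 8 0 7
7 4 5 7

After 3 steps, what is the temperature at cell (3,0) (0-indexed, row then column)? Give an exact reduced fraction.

Answer: 1663/360

Derivation:
Step 1: cell (3,0) = 4
Step 2: cell (3,0) = 61/12
Step 3: cell (3,0) = 1663/360
Full grid after step 3:
  124/27 15961/3600 409/80 937/180
  16051/3600 7511/1500 123/25 457/80
  5909/1200 4631/1000 16279/3000 19249/3600
  1663/360 763/150 4441/900 6043/1080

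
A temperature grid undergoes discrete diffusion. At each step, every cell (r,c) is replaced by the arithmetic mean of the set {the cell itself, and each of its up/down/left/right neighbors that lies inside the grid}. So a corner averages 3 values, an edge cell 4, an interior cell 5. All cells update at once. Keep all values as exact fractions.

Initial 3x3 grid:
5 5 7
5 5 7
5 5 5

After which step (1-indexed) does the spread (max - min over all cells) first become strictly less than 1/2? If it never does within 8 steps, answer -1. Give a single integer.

Step 1: max=19/3, min=5, spread=4/3
Step 2: max=107/18, min=5, spread=17/18
Step 3: max=6247/1080, min=461/90, spread=143/216
Step 4: max=366749/64800, min=7013/1350, spread=1205/2592
  -> spread < 1/2 first at step 4
Step 5: max=21739303/3888000, min=189541/36000, spread=10151/31104
Step 6: max=1292069141/233280000, min=51609209/9720000, spread=85517/373248
Step 7: max=77056390927/13996800000, min=6233753671/1166400000, spread=720431/4478976
Step 8: max=4602654194669/839808000000, min=15652161863/2916000000, spread=6069221/53747712

Answer: 4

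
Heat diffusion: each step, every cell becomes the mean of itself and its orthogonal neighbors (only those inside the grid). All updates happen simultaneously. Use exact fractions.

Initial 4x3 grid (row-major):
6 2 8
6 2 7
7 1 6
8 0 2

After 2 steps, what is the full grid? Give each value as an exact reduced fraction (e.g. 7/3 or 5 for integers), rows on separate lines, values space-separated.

After step 1:
  14/3 9/2 17/3
  21/4 18/5 23/4
  11/2 16/5 4
  5 11/4 8/3
After step 2:
  173/36 553/120 191/36
  1141/240 223/50 1141/240
  379/80 381/100 937/240
  53/12 817/240 113/36

Answer: 173/36 553/120 191/36
1141/240 223/50 1141/240
379/80 381/100 937/240
53/12 817/240 113/36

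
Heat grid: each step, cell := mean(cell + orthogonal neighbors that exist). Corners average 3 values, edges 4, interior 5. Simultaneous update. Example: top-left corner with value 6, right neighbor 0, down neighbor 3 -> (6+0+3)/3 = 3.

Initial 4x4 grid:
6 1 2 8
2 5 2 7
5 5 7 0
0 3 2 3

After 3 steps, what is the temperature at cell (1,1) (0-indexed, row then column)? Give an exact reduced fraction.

Step 1: cell (1,1) = 3
Step 2: cell (1,1) = 103/25
Step 3: cell (1,1) = 7073/2000
Full grid after step 3:
  491/144 9137/2400 27883/7200 9601/2160
  2243/600 7073/2000 25063/6000 7237/1800
  5953/1800 22669/6000 20737/6000 6937/1800
  1439/432 22177/7200 24553/7200 6727/2160

Answer: 7073/2000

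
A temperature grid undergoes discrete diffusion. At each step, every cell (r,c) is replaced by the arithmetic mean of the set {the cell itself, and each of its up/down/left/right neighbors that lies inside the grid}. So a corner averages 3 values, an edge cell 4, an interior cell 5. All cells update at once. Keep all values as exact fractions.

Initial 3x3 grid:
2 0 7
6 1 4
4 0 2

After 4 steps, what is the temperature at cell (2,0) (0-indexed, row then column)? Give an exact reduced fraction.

Step 1: cell (2,0) = 10/3
Step 2: cell (2,0) = 25/9
Step 3: cell (2,0) = 1433/540
Step 4: cell (2,0) = 86011/32400
Full grid after step 4:
  364469/129600 1219399/432000 23159/8100
  87349/32000 245369/90000 1180649/432000
  86011/32400 2247173/864000 112973/43200

Answer: 86011/32400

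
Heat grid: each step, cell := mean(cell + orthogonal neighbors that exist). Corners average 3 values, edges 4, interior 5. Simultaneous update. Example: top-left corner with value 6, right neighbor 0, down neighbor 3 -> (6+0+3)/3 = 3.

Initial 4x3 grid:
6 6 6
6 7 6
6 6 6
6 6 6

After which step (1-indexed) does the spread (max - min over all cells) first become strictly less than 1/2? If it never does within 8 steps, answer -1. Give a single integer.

Step 1: max=25/4, min=6, spread=1/4
  -> spread < 1/2 first at step 1
Step 2: max=623/100, min=6, spread=23/100
Step 3: max=29611/4800, min=2413/400, spread=131/960
Step 4: max=265751/43200, min=43591/7200, spread=841/8640
Step 5: max=106222051/17280000, min=8733373/1440000, spread=56863/691200
Step 6: max=954654341/155520000, min=78749543/12960000, spread=386393/6220800
Step 7: max=381641723131/62208000000, min=31524358813/5184000000, spread=26795339/497664000
Step 8: max=22878695714129/3732480000000, min=1893326149667/311040000000, spread=254051069/5971968000

Answer: 1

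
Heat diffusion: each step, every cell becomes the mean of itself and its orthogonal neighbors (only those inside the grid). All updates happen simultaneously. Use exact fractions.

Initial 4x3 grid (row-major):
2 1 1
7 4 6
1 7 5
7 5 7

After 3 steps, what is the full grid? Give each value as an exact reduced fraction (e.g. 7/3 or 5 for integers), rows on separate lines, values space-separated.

After step 1:
  10/3 2 8/3
  7/2 5 4
  11/2 22/5 25/4
  13/3 13/2 17/3
After step 2:
  53/18 13/4 26/9
  13/3 189/50 215/48
  133/30 553/100 1219/240
  49/9 209/40 221/36
After step 3:
  379/108 3859/1200 1529/432
  6971/1800 8549/2000 29209/7200
  17767/3600 9619/2000 38209/7200
  5437/1080 13403/2400 11839/2160

Answer: 379/108 3859/1200 1529/432
6971/1800 8549/2000 29209/7200
17767/3600 9619/2000 38209/7200
5437/1080 13403/2400 11839/2160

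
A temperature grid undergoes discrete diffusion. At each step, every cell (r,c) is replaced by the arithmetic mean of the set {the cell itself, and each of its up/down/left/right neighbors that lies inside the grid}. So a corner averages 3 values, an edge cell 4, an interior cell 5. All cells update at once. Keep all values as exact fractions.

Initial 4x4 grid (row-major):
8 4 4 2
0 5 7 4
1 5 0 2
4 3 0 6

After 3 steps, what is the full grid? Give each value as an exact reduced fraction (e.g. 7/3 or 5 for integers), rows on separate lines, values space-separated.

After step 1:
  4 21/4 17/4 10/3
  7/2 21/5 4 15/4
  5/2 14/5 14/5 3
  8/3 3 9/4 8/3
After step 2:
  17/4 177/40 101/24 34/9
  71/20 79/20 19/5 169/48
  43/15 153/50 297/100 733/240
  49/18 643/240 643/240 95/36
After step 3:
  163/40 101/24 1459/360 1657/432
  877/240 3757/1000 22139/6000 1019/288
  10979/3600 18631/6000 4669/1500 21931/7200
  5953/2160 20053/7200 19741/7200 1507/540

Answer: 163/40 101/24 1459/360 1657/432
877/240 3757/1000 22139/6000 1019/288
10979/3600 18631/6000 4669/1500 21931/7200
5953/2160 20053/7200 19741/7200 1507/540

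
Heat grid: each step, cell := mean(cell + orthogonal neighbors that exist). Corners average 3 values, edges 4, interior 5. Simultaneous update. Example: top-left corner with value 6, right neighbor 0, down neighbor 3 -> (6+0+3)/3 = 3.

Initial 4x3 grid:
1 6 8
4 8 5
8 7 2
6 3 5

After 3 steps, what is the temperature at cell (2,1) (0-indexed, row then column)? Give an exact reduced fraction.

Answer: 10701/2000

Derivation:
Step 1: cell (2,1) = 28/5
Step 2: cell (2,1) = 557/100
Step 3: cell (2,1) = 10701/2000
Full grid after step 3:
  2249/432 26329/4800 2461/432
  4847/900 11071/2000 19963/3600
  1253/225 10701/2000 18523/3600
  11791/2160 24839/4800 10271/2160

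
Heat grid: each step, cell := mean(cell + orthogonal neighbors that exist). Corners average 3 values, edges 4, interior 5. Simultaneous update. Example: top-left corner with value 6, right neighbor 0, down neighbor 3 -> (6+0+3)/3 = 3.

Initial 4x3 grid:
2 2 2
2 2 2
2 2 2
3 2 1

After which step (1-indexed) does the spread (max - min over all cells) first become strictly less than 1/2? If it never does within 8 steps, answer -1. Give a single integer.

Step 1: max=7/3, min=5/3, spread=2/3
Step 2: max=79/36, min=65/36, spread=7/18
  -> spread < 1/2 first at step 2
Step 3: max=913/432, min=815/432, spread=49/216
Step 4: max=5369/2592, min=4999/2592, spread=185/1296
Step 5: max=31819/15552, min=30389/15552, spread=715/7776
Step 6: max=63179/31104, min=61237/31104, spread=971/15552
Step 7: max=94327/46656, min=92297/46656, spread=1015/23328
Step 8: max=4513201/2239488, min=4444751/2239488, spread=34225/1119744

Answer: 2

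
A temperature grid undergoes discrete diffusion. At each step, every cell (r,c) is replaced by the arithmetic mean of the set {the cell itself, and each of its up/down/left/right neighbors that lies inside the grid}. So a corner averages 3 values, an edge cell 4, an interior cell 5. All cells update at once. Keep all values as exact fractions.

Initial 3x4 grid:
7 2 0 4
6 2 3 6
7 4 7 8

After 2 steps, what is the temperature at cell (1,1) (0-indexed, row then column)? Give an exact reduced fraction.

Answer: 81/20

Derivation:
Step 1: cell (1,1) = 17/5
Step 2: cell (1,1) = 81/20
Full grid after step 2:
  53/12 67/20 179/60 65/18
  587/120 81/20 4 1151/240
  97/18 587/120 211/40 71/12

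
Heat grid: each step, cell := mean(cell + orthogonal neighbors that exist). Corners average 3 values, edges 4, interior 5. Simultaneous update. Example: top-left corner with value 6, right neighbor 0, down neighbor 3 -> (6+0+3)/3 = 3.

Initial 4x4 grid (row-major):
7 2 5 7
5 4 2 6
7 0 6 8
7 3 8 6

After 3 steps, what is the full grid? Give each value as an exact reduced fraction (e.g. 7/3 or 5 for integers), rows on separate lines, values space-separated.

Answer: 601/135 16181/3600 1099/240 1259/240
16871/3600 3173/750 9703/2000 2569/480
16727/3600 5657/1200 15181/3000 42239/7200
2159/432 35419/7200 40019/7200 6559/1080

Derivation:
After step 1:
  14/3 9/2 4 6
  23/4 13/5 23/5 23/4
  19/4 4 24/5 13/2
  17/3 9/2 23/4 22/3
After step 2:
  179/36 473/120 191/40 21/4
  533/120 429/100 87/20 457/80
  121/24 413/100 513/100 1463/240
  179/36 239/48 1343/240 235/36
After step 3:
  601/135 16181/3600 1099/240 1259/240
  16871/3600 3173/750 9703/2000 2569/480
  16727/3600 5657/1200 15181/3000 42239/7200
  2159/432 35419/7200 40019/7200 6559/1080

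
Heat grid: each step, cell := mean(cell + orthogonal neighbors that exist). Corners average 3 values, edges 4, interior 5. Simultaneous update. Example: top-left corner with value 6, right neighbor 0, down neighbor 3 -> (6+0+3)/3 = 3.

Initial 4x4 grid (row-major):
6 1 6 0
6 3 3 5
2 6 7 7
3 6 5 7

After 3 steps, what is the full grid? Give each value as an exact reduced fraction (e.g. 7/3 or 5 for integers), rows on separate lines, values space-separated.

After step 1:
  13/3 4 5/2 11/3
  17/4 19/5 24/5 15/4
  17/4 24/5 28/5 13/2
  11/3 5 25/4 19/3
After step 2:
  151/36 439/120 449/120 119/36
  499/120 433/100 409/100 1123/240
  509/120 469/100 559/100 1331/240
  155/36 1183/240 1391/240 229/36
After step 3:
  1081/270 3583/900 3329/900 8443/2160
  952/225 3139/750 26917/6000 31717/7200
  1957/450 28537/6000 15427/3000 39917/7200
  9703/2160 35497/7200 40817/7200 6373/1080

Answer: 1081/270 3583/900 3329/900 8443/2160
952/225 3139/750 26917/6000 31717/7200
1957/450 28537/6000 15427/3000 39917/7200
9703/2160 35497/7200 40817/7200 6373/1080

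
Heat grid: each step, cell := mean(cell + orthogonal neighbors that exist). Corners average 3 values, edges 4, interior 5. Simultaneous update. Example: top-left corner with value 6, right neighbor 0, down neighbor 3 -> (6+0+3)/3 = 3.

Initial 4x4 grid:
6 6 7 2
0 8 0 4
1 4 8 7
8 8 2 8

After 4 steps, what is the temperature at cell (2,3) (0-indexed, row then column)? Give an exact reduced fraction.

Step 1: cell (2,3) = 27/4
Step 2: cell (2,3) = 149/30
Step 3: cell (2,3) = 9871/1800
Step 4: cell (2,3) = 275773/54000
Full grid after step 4:
  49483/10800 161141/36000 506887/108000 144391/32400
  1651/375 143227/30000 414499/90000 262811/54000
  129401/27000 215731/45000 59341/11250 275773/54000
  9878/2025 71683/13500 18148/3375 91291/16200

Answer: 275773/54000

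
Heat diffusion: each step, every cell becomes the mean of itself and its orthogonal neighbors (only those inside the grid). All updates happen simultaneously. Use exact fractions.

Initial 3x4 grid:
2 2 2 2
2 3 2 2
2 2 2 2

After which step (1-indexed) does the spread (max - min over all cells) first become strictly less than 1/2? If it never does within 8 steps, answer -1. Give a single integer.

Answer: 1

Derivation:
Step 1: max=9/4, min=2, spread=1/4
  -> spread < 1/2 first at step 1
Step 2: max=223/100, min=2, spread=23/100
Step 3: max=10411/4800, min=813/400, spread=131/960
Step 4: max=92951/43200, min=14791/7200, spread=841/8640
Step 5: max=37102051/17280000, min=2973373/1440000, spread=56863/691200
Step 6: max=332574341/155520000, min=26909543/12960000, spread=386393/6220800
Step 7: max=132809723131/62208000000, min=10788358813/5184000000, spread=26795339/497664000
Step 8: max=7948775714129/3732480000000, min=649166149667/311040000000, spread=254051069/5971968000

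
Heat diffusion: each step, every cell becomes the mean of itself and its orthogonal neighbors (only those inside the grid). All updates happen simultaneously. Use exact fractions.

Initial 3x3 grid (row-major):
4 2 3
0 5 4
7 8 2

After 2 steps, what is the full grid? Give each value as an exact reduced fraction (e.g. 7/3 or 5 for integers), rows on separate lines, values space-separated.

After step 1:
  2 7/2 3
  4 19/5 7/2
  5 11/2 14/3
After step 2:
  19/6 123/40 10/3
  37/10 203/50 449/120
  29/6 569/120 41/9

Answer: 19/6 123/40 10/3
37/10 203/50 449/120
29/6 569/120 41/9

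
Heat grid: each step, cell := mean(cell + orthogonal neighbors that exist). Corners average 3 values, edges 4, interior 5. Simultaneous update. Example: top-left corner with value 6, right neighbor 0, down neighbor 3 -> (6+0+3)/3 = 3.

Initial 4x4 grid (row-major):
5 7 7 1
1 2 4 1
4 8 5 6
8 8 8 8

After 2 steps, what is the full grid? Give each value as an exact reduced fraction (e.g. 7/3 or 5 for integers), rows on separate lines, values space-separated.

After step 1:
  13/3 21/4 19/4 3
  3 22/5 19/5 3
  21/4 27/5 31/5 5
  20/3 8 29/4 22/3
After step 2:
  151/36 281/60 21/5 43/12
  1019/240 437/100 443/100 37/10
  1219/240 117/20 553/100 323/60
  239/36 1639/240 1727/240 235/36

Answer: 151/36 281/60 21/5 43/12
1019/240 437/100 443/100 37/10
1219/240 117/20 553/100 323/60
239/36 1639/240 1727/240 235/36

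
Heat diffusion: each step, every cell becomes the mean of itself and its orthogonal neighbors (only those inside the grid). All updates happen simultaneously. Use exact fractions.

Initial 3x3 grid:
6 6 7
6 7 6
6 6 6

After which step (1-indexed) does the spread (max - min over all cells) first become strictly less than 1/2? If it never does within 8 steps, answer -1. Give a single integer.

Answer: 2

Derivation:
Step 1: max=13/2, min=6, spread=1/2
Step 2: max=58/9, min=489/80, spread=239/720
  -> spread < 1/2 first at step 2
Step 3: max=45527/7200, min=2207/360, spread=1387/7200
Step 4: max=204841/32400, min=133669/21600, spread=347/2592
Step 5: max=12218477/1944000, min=8023943/1296000, spread=2921/31104
Step 6: max=732266269/116640000, min=483050221/77760000, spread=24611/373248
Step 7: max=43842087593/6998400000, min=29012090687/4665600000, spread=207329/4478976
Step 8: max=2628268475521/419904000000, min=1743081926389/279936000000, spread=1746635/53747712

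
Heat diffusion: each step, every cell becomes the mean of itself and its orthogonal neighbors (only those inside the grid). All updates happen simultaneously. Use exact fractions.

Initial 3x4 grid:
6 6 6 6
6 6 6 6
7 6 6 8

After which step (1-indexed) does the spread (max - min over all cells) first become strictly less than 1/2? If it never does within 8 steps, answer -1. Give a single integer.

Answer: 3

Derivation:
Step 1: max=20/3, min=6, spread=2/3
Step 2: max=59/9, min=6, spread=5/9
Step 3: max=2765/432, min=1451/240, spread=383/1080
  -> spread < 1/2 first at step 3
Step 4: max=20573/3240, min=43843/7200, spread=16873/64800
Step 5: max=4900831/777600, min=3167659/518400, spread=59737/311040
Step 6: max=292850639/46656000, min=190532641/31104000, spread=2820671/18662400
Step 7: max=17513290921/2799360000, min=3819810713/622080000, spread=25931417/223948800
Step 8: max=1048498642739/167961600000, min=688802540801/111974400000, spread=1223586523/13436928000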